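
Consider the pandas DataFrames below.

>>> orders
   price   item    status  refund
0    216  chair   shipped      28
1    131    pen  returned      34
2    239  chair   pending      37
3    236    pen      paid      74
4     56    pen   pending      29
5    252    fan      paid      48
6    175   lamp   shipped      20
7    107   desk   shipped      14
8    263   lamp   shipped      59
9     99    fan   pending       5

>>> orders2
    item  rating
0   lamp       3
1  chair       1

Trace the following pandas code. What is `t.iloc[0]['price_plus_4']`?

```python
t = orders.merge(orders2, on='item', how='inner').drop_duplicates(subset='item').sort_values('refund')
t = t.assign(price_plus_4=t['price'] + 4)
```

merge on 'item' (how='inner') → 4 rows:
   price   item   status  refund  rating
0    216  chair  shipped      28       1
1    239  chair  pending      37       1
2    175   lamp  shipped      20       3
3    263   lamp  shipped      59       3
drop duplicate item (keep=first):
   price   item   status  refund  rating
0    216  chair  shipped      28       1
2    175   lamp  shipped      20       3
sort by refund:
   price   item   status  refund  rating
2    175   lamp  shipped      20       3
0    216  chair  shipped      28       1
add column price_plus_4 = t['price'] + 4:
   price   item   status  refund  rating  price_plus_4
2    175   lamp  shipped      20       3           179
0    216  chair  shipped      28       1           220
Finally, value at position 0, column 'price_plus_4' = 179.

179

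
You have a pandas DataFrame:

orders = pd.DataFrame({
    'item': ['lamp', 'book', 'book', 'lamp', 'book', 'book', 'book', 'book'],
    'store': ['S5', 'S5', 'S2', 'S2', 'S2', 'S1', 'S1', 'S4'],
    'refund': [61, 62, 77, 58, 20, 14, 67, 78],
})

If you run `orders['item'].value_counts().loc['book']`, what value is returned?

value_counts of item:
item
book    6
lamp    2
Name: count, dtype: int64
The value at index 'book' is 6.

6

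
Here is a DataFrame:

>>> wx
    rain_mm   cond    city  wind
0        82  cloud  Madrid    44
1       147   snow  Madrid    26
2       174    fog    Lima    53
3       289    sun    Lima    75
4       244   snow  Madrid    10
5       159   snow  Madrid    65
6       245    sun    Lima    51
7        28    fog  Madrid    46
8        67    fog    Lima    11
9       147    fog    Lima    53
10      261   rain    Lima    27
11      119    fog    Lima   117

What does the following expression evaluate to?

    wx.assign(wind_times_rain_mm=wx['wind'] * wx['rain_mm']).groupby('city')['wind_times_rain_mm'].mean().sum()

14711.4571429

add column wind_times_rain_mm = wx['wind'] * wx['rain_mm']:
    rain_mm   cond    city  wind  wind_times_rain_mm
0        82  cloud  Madrid    44                3608
1       147   snow  Madrid    26                3822
2       174    fog    Lima    53                9222
3       289    sun    Lima    75               21675
4       244   snow  Madrid    10                2440
5       159   snow  Madrid    65               10335
6       245    sun    Lima    51               12495
7        28    fog  Madrid    46                1288
8        67    fog    Lima    11                 737
9       147    fog    Lima    53                7791
10      261   rain    Lima    27                7047
11      119    fog    Lima   117               13923
group by city, mean of wind_times_rain_mm:
city
Lima      10412.857143
Madrid     4298.600000
Name: wind_times_rain_mm, dtype: float64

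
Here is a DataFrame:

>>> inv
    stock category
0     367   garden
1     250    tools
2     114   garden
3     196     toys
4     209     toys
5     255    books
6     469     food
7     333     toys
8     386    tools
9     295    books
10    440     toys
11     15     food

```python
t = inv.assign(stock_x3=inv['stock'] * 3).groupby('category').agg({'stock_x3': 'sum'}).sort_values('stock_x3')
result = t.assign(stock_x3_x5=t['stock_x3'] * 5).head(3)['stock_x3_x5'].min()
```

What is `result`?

add column stock_x3 = inv['stock'] * 3:
    stock category  stock_x3
0     367   garden      1101
1     250    tools       750
2     114   garden       342
3     196     toys       588
4     209     toys       627
5     255    books       765
6     469     food      1407
7     333     toys       999
8     386    tools      1158
9     295    books       885
10    440     toys      1320
11     15     food        45
group by category, sum of stock_x3:
          stock_x3
category          
books         1650
food          1452
garden        1443
tools         1908
toys          3534
sort by stock_x3:
          stock_x3
category          
garden        1443
food          1452
books         1650
tools         1908
toys          3534
add column stock_x3_x5 = t['stock_x3'] * 5:
          stock_x3  stock_x3_x5
category                       
garden        1443         7215
food          1452         7260
books         1650         8250
tools         1908         9540
toys          3534        17670
take first 3 rows:
          stock_x3  stock_x3_x5
category                       
garden        1443         7215
food          1452         7260
books         1650         8250

7215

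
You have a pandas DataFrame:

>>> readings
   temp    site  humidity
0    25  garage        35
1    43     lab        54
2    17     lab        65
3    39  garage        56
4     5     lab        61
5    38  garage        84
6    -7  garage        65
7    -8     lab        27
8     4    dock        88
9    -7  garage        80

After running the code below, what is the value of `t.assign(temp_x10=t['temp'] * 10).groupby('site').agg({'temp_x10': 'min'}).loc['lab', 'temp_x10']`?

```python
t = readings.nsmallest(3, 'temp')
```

-80

take 3 rows with smallest temp:
   temp    site  humidity
7    -8     lab        27
6    -7  garage        65
9    -7  garage        80
add column temp_x10 = t['temp'] * 10:
   temp    site  humidity  temp_x10
7    -8     lab        27       -80
6    -7  garage        65       -70
9    -7  garage        80       -70
group by site, min of temp_x10:
        temp_x10
site            
garage       -70
lab          -80
So loc['lab', 'temp_x10'] = -80.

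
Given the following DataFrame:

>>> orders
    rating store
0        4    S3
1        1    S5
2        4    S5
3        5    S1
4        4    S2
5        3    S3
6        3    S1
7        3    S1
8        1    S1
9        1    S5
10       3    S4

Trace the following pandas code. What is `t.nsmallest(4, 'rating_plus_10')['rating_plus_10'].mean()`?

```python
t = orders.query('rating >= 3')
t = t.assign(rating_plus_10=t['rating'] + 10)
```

13.0

filter rows where rating >= 3:
    rating store
0        4    S3
2        4    S5
3        5    S1
4        4    S2
5        3    S3
6        3    S1
7        3    S1
10       3    S4
add column rating_plus_10 = t['rating'] + 10:
    rating store  rating_plus_10
0        4    S3              14
2        4    S5              14
3        5    S1              15
4        4    S2              14
5        3    S3              13
6        3    S1              13
7        3    S1              13
10       3    S4              13
take 4 rows with smallest rating_plus_10:
    rating store  rating_plus_10
5        3    S3              13
6        3    S1              13
7        3    S1              13
10       3    S4              13
Finally, mean of column 'rating_plus_10' = 13.0.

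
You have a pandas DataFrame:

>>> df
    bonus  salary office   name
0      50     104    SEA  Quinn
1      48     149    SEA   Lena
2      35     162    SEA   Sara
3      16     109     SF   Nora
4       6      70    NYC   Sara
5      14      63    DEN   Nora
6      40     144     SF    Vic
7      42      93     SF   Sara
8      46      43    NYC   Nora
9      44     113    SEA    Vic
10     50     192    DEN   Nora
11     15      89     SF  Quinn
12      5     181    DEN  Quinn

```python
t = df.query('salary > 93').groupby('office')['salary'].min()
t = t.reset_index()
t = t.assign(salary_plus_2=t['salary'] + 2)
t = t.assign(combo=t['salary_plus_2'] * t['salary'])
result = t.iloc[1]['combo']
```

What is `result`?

filter rows where salary > 93:
    bonus  salary office   name
0      50     104    SEA  Quinn
1      48     149    SEA   Lena
2      35     162    SEA   Sara
3      16     109     SF   Nora
6      40     144     SF    Vic
9      44     113    SEA    Vic
10     50     192    DEN   Nora
12      5     181    DEN  Quinn
group by office, min of salary:
office
DEN    181
SEA    104
SF     109
Name: salary, dtype: int64
reset_index():
  office  salary
0    DEN     181
1    SEA     104
2     SF     109
add column salary_plus_2 = t['salary'] + 2:
  office  salary  salary_plus_2
0    DEN     181            183
1    SEA     104            106
2     SF     109            111
add column combo = t['salary_plus_2'] * t['salary']:
  office  salary  salary_plus_2  combo
0    DEN     181            183  33123
1    SEA     104            106  11024
2     SF     109            111  12099
Reading off the value at position 1, column 'combo', we get 11024.

11024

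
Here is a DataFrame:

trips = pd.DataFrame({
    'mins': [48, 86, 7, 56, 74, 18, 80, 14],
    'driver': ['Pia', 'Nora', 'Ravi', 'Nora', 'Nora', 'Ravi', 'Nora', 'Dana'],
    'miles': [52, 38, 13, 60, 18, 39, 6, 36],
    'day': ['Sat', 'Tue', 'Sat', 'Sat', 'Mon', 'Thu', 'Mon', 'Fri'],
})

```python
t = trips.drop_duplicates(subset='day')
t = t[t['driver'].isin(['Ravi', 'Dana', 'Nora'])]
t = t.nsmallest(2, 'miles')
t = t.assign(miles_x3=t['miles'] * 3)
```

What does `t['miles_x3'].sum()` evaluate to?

162

drop duplicate day (keep=first):
   mins driver  miles  day
0    48    Pia     52  Sat
1    86   Nora     38  Tue
4    74   Nora     18  Mon
5    18   Ravi     39  Thu
7    14   Dana     36  Fri
filter rows where driver in ['Ravi', 'Dana', 'Nora']:
   mins driver  miles  day
1    86   Nora     38  Tue
4    74   Nora     18  Mon
5    18   Ravi     39  Thu
7    14   Dana     36  Fri
take 2 rows with smallest miles:
   mins driver  miles  day
4    74   Nora     18  Mon
7    14   Dana     36  Fri
add column miles_x3 = t['miles'] * 3:
   mins driver  miles  day  miles_x3
4    74   Nora     18  Mon        54
7    14   Dana     36  Fri       108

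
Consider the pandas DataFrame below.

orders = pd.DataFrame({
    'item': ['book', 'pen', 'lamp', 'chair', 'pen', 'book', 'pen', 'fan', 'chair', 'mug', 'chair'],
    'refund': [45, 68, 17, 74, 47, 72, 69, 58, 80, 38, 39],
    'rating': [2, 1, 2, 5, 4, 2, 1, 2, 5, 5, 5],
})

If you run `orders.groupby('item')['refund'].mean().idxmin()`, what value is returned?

group by item, mean of refund:
item
book     58.500000
chair    64.333333
fan      58.000000
lamp     17.000000
mug      38.000000
pen      61.333333
Name: refund, dtype: float64

lamp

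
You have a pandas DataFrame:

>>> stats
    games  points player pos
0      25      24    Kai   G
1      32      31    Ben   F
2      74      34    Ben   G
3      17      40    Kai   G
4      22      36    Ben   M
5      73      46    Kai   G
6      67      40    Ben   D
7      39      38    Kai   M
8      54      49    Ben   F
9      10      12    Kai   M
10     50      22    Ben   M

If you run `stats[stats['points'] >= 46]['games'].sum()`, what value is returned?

127

filter rows where points >= 46:
   games  points player pos
5     73      46    Kai   G
8     54      49    Ben   F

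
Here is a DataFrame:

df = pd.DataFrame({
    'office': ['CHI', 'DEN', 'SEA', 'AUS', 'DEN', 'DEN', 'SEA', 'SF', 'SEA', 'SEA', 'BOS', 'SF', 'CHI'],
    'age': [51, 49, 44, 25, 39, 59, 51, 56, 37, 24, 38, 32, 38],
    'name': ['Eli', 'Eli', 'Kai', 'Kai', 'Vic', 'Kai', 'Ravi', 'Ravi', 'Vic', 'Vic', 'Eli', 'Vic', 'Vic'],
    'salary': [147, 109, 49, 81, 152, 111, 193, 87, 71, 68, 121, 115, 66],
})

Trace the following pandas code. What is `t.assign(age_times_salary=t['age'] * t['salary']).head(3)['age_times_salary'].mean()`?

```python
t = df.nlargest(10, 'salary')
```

take 10 rows with largest salary:
   office  age  name  salary
6     SEA   51  Ravi     193
4     DEN   39   Vic     152
0     CHI   51   Eli     147
10    BOS   38   Eli     121
11     SF   32   Vic     115
5     DEN   59   Kai     111
1     DEN   49   Eli     109
7      SF   56  Ravi      87
3     AUS   25   Kai      81
8     SEA   37   Vic      71
add column age_times_salary = t['age'] * t['salary']:
   office  age  name  salary  age_times_salary
6     SEA   51  Ravi     193              9843
4     DEN   39   Vic     152              5928
0     CHI   51   Eli     147              7497
10    BOS   38   Eli     121              4598
11     SF   32   Vic     115              3680
5     DEN   59   Kai     111              6549
1     DEN   49   Eli     109              5341
7      SF   56  Ravi      87              4872
3     AUS   25   Kai      81              2025
8     SEA   37   Vic      71              2627
take first 3 rows:
  office  age  name  salary  age_times_salary
6    SEA   51  Ravi     193              9843
4    DEN   39   Vic     152              5928
0    CHI   51   Eli     147              7497
Hence 7756.0.

7756.0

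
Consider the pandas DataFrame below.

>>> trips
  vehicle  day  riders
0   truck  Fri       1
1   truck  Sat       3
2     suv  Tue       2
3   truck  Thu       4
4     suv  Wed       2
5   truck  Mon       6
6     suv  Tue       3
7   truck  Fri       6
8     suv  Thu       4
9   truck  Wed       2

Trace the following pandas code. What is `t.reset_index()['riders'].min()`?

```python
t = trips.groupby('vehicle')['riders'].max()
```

group by vehicle, max of riders:
vehicle
suv      4
truck    6
Name: riders, dtype: int64
reset_index():
  vehicle  riders
0     suv       4
1   truck       6

4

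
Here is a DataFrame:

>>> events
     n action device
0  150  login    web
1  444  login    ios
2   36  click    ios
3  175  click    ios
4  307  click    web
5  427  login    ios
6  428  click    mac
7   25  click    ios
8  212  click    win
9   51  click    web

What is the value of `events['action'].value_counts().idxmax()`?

value_counts of action:
action
click    7
login    3
Name: count, dtype: int64

click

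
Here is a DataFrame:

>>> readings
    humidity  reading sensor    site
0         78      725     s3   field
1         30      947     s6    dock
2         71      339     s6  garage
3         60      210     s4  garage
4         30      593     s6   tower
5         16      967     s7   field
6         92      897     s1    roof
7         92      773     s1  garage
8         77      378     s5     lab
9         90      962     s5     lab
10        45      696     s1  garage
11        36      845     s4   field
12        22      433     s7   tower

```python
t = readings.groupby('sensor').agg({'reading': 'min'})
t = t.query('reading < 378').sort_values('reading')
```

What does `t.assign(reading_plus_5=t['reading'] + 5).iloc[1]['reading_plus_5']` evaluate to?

group by sensor, min of reading:
        reading
sensor         
s1          696
s3          725
s4          210
s5          378
s6          339
s7          433
filter rows where reading < 378:
        reading
sensor         
s4          210
s6          339
sort by reading:
        reading
sensor         
s4          210
s6          339
add column reading_plus_5 = t['reading'] + 5:
        reading  reading_plus_5
sensor                         
s4          210             215
s6          339             344
Hence 344.

344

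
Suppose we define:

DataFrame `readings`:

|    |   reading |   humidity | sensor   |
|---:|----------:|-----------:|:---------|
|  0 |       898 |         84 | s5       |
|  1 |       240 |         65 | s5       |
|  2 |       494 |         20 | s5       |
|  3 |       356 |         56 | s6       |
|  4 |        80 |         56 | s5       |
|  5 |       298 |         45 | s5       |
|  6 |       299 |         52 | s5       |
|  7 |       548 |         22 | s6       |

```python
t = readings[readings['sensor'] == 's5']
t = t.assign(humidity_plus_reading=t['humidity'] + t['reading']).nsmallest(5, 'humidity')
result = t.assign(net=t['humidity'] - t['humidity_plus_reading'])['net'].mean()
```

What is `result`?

-282.2

filter rows where sensor == 's5':
   reading  humidity sensor
0      898        84     s5
1      240        65     s5
2      494        20     s5
4       80        56     s5
5      298        45     s5
6      299        52     s5
add column humidity_plus_reading = t['humidity'] + t['reading']:
   reading  humidity sensor  humidity_plus_reading
0      898        84     s5                    982
1      240        65     s5                    305
2      494        20     s5                    514
4       80        56     s5                    136
5      298        45     s5                    343
6      299        52     s5                    351
take 5 rows with smallest humidity:
   reading  humidity sensor  humidity_plus_reading
2      494        20     s5                    514
5      298        45     s5                    343
6      299        52     s5                    351
4       80        56     s5                    136
1      240        65     s5                    305
add column net = t['humidity'] - t['humidity_plus_reading']:
   reading  humidity sensor  humidity_plus_reading  net
2      494        20     s5                    514 -494
5      298        45     s5                    343 -298
6      299        52     s5                    351 -299
4       80        56     s5                    136  -80
1      240        65     s5                    305 -240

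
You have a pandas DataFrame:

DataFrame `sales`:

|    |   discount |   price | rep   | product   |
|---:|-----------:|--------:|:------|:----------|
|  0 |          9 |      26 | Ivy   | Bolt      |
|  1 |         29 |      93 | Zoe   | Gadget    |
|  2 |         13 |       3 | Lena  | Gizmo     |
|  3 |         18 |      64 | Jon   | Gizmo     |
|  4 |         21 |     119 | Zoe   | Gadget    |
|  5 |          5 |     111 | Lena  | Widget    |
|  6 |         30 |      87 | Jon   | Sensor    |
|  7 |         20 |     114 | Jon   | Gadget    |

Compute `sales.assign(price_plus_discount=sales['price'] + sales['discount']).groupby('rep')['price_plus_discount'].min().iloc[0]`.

35

add column price_plus_discount = sales['price'] + sales['discount']:
   discount  price   rep product  price_plus_discount
0         9     26   Ivy    Bolt                   35
1        29     93   Zoe  Gadget                  122
2        13      3  Lena   Gizmo                   16
3        18     64   Jon   Gizmo                   82
4        21    119   Zoe  Gadget                  140
5         5    111  Lena  Widget                  116
6        30     87   Jon  Sensor                  117
7        20    114   Jon  Gadget                  134
group by rep, min of price_plus_discount:
rep
Ivy      35
Jon      82
Lena     16
Zoe     122
Name: price_plus_discount, dtype: int64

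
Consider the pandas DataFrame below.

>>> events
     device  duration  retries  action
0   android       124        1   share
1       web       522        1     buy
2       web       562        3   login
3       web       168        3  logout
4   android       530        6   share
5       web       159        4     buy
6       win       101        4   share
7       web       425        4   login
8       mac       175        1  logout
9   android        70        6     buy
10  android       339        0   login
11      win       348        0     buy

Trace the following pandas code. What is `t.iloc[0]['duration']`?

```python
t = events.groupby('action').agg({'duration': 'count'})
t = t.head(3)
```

4

group by action, count of duration:
        duration
action          
buy            4
login          3
logout         2
share          3
take first 3 rows:
        duration
action          
buy            4
login          3
logout         2
Reading off the value at position 0, column 'duration', we get 4.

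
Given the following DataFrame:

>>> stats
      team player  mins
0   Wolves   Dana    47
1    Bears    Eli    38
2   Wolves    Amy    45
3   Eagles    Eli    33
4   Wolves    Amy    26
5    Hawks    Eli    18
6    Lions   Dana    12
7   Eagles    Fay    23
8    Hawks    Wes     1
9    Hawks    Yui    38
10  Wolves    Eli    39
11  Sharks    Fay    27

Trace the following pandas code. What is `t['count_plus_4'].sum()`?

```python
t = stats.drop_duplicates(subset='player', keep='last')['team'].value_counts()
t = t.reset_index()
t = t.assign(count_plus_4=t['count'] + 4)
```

drop duplicate player (keep=last):
      team player  mins
4   Wolves    Amy    26
6    Lions   Dana    12
8    Hawks    Wes     1
9    Hawks    Yui    38
10  Wolves    Eli    39
11  Sharks    Fay    27
value_counts of team:
team
Wolves    2
Hawks     2
Lions     1
Sharks    1
Name: count, dtype: int64
reset_index():
     team  count
0  Wolves      2
1   Hawks      2
2   Lions      1
3  Sharks      1
add column count_plus_4 = t['count'] + 4:
     team  count  count_plus_4
0  Wolves      2             6
1   Hawks      2             6
2   Lions      1             5
3  Sharks      1             5
sum of column 'count_plus_4' → 22

22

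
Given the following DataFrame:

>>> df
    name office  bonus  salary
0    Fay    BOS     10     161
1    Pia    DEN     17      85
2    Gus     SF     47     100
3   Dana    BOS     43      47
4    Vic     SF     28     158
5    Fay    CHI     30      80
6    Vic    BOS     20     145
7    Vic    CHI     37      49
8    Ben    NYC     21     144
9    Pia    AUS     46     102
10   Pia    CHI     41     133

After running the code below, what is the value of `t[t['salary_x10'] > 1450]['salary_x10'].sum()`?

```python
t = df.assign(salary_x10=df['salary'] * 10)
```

3190

add column salary_x10 = df['salary'] * 10:
    name office  bonus  salary  salary_x10
0    Fay    BOS     10     161        1610
1    Pia    DEN     17      85         850
2    Gus     SF     47     100        1000
3   Dana    BOS     43      47         470
4    Vic     SF     28     158        1580
5    Fay    CHI     30      80         800
6    Vic    BOS     20     145        1450
7    Vic    CHI     37      49         490
8    Ben    NYC     21     144        1440
9    Pia    AUS     46     102        1020
10   Pia    CHI     41     133        1330
filter rows where salary_x10 > 1450:
  name office  bonus  salary  salary_x10
0  Fay    BOS     10     161        1610
4  Vic     SF     28     158        1580
So sum() = 3190.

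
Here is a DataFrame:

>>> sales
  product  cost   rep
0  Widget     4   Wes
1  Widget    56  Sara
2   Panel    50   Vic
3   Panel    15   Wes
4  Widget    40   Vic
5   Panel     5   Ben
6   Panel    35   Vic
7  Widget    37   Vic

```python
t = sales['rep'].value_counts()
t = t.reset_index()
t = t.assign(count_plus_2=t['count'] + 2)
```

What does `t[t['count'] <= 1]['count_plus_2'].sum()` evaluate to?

value_counts of rep:
rep
Vic     4
Wes     2
Sara    1
Ben     1
Name: count, dtype: int64
reset_index():
    rep  count
0   Vic      4
1   Wes      2
2  Sara      1
3   Ben      1
add column count_plus_2 = t['count'] + 2:
    rep  count  count_plus_2
0   Vic      4             6
1   Wes      2             4
2  Sara      1             3
3   Ben      1             3
filter rows where count <= 1:
    rep  count  count_plus_2
2  Sara      1             3
3   Ben      1             3
Taking the sum of column 'count_plus_2' gives 6.

6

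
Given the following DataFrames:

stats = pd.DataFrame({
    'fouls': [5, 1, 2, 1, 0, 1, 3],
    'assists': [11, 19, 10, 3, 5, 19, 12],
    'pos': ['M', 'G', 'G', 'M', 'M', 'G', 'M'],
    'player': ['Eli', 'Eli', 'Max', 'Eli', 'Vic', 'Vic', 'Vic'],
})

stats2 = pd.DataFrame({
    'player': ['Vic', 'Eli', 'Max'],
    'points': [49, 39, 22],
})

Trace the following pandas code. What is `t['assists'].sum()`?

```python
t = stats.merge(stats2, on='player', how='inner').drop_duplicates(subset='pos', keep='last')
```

merge on 'player' (how='inner') → 7 rows:
   fouls  assists pos player  points
0      5       11   M    Eli      39
1      1       19   G    Eli      39
2      2       10   G    Max      22
3      1        3   M    Eli      39
4      0        5   M    Vic      49
5      1       19   G    Vic      49
6      3       12   M    Vic      49
drop duplicate pos (keep=last):
   fouls  assists pos player  points
5      1       19   G    Vic      49
6      3       12   M    Vic      49
Finally, sum of column 'assists' = 31.

31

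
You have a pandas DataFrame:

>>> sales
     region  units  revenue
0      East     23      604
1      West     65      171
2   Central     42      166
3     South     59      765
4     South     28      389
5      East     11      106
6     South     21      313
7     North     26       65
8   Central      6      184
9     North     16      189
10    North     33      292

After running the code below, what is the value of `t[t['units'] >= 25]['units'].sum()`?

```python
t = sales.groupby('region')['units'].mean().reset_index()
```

126.0

group by region, mean of units:
region
Central    24.0
East       17.0
North      25.0
South      36.0
West       65.0
Name: units, dtype: float64
reset_index():
    region  units
0  Central   24.0
1     East   17.0
2    North   25.0
3    South   36.0
4     West   65.0
filter rows where units >= 25:
  region  units
2  North   25.0
3  South   36.0
4   West   65.0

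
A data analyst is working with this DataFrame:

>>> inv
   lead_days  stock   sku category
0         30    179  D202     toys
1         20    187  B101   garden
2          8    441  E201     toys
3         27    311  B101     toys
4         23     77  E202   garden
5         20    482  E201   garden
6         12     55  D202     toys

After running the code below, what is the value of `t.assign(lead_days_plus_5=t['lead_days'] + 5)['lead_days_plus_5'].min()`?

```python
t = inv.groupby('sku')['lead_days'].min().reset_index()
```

group by sku, min of lead_days:
sku
B101    20
D202    12
E201     8
E202    23
Name: lead_days, dtype: int64
reset_index():
    sku  lead_days
0  B101         20
1  D202         12
2  E201          8
3  E202         23
add column lead_days_plus_5 = t['lead_days'] + 5:
    sku  lead_days  lead_days_plus_5
0  B101         20                25
1  D202         12                17
2  E201          8                13
3  E202         23                28
Taking the min of column 'lead_days_plus_5' gives 13.

13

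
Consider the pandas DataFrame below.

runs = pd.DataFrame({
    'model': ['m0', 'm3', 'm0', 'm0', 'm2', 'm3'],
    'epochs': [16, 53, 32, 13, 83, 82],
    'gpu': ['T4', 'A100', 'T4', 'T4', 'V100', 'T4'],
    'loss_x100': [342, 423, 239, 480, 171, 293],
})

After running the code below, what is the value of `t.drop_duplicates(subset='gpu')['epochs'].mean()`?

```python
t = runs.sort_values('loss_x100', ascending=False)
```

49.6666666667

sort by loss_x100 descending:
  model  epochs   gpu  loss_x100
3    m0      13    T4        480
1    m3      53  A100        423
0    m0      16    T4        342
5    m3      82    T4        293
2    m0      32    T4        239
4    m2      83  V100        171
drop duplicate gpu (keep=first):
  model  epochs   gpu  loss_x100
3    m0      13    T4        480
1    m3      53  A100        423
4    m2      83  V100        171
mean of column 'epochs' → 49.6666666667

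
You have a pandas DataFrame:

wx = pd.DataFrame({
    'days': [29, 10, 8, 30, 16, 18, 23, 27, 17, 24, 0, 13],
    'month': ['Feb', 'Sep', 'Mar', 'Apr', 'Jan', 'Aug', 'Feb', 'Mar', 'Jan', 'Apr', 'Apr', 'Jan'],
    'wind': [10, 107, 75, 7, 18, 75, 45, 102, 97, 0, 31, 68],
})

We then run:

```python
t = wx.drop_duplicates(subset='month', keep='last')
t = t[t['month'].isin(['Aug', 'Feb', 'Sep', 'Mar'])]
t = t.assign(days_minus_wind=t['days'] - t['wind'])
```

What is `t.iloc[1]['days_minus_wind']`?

-57

drop duplicate month (keep=last):
    days month  wind
1     10   Sep   107
5     18   Aug    75
6     23   Feb    45
7     27   Mar   102
10     0   Apr    31
11    13   Jan    68
filter rows where month in ['Aug', 'Feb', 'Sep', 'Mar']:
   days month  wind
1    10   Sep   107
5    18   Aug    75
6    23   Feb    45
7    27   Mar   102
add column days_minus_wind = t['days'] - t['wind']:
   days month  wind  days_minus_wind
1    10   Sep   107              -97
5    18   Aug    75              -57
6    23   Feb    45              -22
7    27   Mar   102              -75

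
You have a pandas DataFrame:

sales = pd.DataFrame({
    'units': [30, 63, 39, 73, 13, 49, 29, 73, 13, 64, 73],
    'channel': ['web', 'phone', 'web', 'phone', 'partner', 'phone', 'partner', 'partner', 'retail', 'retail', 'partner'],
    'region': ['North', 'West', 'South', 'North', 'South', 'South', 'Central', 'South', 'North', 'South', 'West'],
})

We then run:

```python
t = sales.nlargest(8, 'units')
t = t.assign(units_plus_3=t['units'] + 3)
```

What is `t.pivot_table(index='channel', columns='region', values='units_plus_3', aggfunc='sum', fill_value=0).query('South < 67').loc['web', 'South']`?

42

take 8 rows with largest units:
    units  channel region
3      73    phone  North
7      73  partner  South
10     73  partner   West
9      64   retail  South
1      63    phone   West
5      49    phone  South
2      39      web  South
0      30      web  North
add column units_plus_3 = t['units'] + 3:
    units  channel region  units_plus_3
3      73    phone  North            76
7      73  partner  South            76
10     73  partner   West            76
9      64   retail  South            67
1      63    phone   West            66
5      49    phone  South            52
2      39      web  South            42
0      30      web  North            33
pivot: rows=channel, cols=region, sum(units_plus_3):
region   North  South  West
channel                    
partner      0     76    76
phone       76     52    66
retail       0     67     0
web         33     42     0
filter rows where South < 67:
region   North  South  West
channel                    
phone       76     52    66
web         33     42     0
Hence 42.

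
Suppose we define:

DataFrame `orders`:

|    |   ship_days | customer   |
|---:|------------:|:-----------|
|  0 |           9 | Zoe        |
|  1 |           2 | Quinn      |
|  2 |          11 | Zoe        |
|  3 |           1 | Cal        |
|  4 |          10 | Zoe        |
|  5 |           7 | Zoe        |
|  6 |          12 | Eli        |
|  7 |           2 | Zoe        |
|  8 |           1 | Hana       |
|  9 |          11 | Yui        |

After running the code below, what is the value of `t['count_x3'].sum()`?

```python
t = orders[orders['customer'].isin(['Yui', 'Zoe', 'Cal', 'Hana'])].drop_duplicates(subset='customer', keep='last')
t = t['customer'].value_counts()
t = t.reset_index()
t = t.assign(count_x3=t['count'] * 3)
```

12

filter rows where customer in ['Yui', 'Zoe', 'Cal', 'Hana']:
   ship_days customer
0          9      Zoe
2         11      Zoe
3          1      Cal
4         10      Zoe
5          7      Zoe
7          2      Zoe
8          1     Hana
9         11      Yui
drop duplicate customer (keep=last):
   ship_days customer
3          1      Cal
7          2      Zoe
8          1     Hana
9         11      Yui
value_counts of customer:
customer
Cal     1
Zoe     1
Hana    1
Yui     1
Name: count, dtype: int64
reset_index():
  customer  count
0      Cal      1
1      Zoe      1
2     Hana      1
3      Yui      1
add column count_x3 = t['count'] * 3:
  customer  count  count_x3
0      Cal      1         3
1      Zoe      1         3
2     Hana      1         3
3      Yui      1         3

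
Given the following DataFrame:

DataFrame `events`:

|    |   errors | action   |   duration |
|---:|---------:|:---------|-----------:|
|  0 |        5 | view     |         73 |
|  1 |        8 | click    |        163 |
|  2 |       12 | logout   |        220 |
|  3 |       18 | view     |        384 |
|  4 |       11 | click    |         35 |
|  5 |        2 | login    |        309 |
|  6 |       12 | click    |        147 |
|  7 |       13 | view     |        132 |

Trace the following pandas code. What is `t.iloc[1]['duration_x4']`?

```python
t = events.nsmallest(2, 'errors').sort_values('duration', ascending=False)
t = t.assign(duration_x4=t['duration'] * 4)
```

take 2 rows with smallest errors:
   errors action  duration
5       2  login       309
0       5   view        73
sort by duration descending:
   errors action  duration
5       2  login       309
0       5   view        73
add column duration_x4 = t['duration'] * 4:
   errors action  duration  duration_x4
5       2  login       309         1236
0       5   view        73          292
Taking the value at position 1, column 'duration_x4' gives 292.

292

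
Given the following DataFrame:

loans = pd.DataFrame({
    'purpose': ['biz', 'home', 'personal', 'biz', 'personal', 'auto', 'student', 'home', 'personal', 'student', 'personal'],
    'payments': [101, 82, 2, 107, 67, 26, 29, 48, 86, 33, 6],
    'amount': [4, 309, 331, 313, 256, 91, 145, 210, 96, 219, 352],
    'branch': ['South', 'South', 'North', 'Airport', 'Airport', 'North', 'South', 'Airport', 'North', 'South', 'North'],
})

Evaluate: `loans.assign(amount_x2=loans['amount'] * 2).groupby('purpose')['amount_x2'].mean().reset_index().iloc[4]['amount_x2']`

364.0

add column amount_x2 = loans['amount'] * 2:
     purpose  payments  amount   branch  amount_x2
0        biz       101       4    South          8
1       home        82     309    South        618
2   personal         2     331    North        662
3        biz       107     313  Airport        626
4   personal        67     256  Airport        512
5       auto        26      91    North        182
6    student        29     145    South        290
7       home        48     210  Airport        420
8   personal        86      96    North        192
9    student        33     219    South        438
10  personal         6     352    North        704
group by purpose, mean of amount_x2:
purpose
auto        182.0
biz         317.0
home        519.0
personal    517.5
student     364.0
Name: amount_x2, dtype: float64
reset_index():
    purpose  amount_x2
0      auto      182.0
1       biz      317.0
2      home      519.0
3  personal      517.5
4   student      364.0
Reading off the value at position 4, column 'amount_x2', we get 364.0.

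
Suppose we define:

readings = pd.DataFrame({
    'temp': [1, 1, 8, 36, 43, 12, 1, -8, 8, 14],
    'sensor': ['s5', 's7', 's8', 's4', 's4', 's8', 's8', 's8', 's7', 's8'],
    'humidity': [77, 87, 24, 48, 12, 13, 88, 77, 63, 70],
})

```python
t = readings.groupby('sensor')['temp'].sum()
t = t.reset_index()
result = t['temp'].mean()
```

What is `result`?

group by sensor, sum of temp:
sensor
s4    79
s5     1
s7     9
s8    27
Name: temp, dtype: int64
reset_index():
  sensor  temp
0     s4    79
1     s5     1
2     s7     9
3     s8    27
So mean() = 29.0.

29.0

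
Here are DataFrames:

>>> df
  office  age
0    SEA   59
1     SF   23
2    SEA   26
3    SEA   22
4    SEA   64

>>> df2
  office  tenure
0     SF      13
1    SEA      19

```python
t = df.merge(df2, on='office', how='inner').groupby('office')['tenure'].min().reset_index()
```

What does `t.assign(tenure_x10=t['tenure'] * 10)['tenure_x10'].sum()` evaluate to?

320

merge on 'office' (how='inner') → 5 rows:
  office  age  tenure
0    SEA   59      19
1     SF   23      13
2    SEA   26      19
3    SEA   22      19
4    SEA   64      19
group by office, min of tenure:
office
SEA    19
SF     13
Name: tenure, dtype: int64
reset_index():
  office  tenure
0    SEA      19
1     SF      13
add column tenure_x10 = t['tenure'] * 10:
  office  tenure  tenure_x10
0    SEA      19         190
1     SF      13         130
sum of column 'tenure_x10' → 320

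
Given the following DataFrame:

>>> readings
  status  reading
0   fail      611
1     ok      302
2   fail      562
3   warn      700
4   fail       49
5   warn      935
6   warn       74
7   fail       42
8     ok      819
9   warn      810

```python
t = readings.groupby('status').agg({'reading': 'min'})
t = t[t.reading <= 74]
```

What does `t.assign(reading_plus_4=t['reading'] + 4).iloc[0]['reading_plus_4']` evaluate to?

46

group by status, min of reading:
        reading
status         
fail         42
ok          302
warn         74
filter rows where reading <= 74:
        reading
status         
fail         42
warn         74
add column reading_plus_4 = t['reading'] + 4:
        reading  reading_plus_4
status                         
fail         42              46
warn         74              78
Reading off the value at position 0, column 'reading_plus_4', we get 46.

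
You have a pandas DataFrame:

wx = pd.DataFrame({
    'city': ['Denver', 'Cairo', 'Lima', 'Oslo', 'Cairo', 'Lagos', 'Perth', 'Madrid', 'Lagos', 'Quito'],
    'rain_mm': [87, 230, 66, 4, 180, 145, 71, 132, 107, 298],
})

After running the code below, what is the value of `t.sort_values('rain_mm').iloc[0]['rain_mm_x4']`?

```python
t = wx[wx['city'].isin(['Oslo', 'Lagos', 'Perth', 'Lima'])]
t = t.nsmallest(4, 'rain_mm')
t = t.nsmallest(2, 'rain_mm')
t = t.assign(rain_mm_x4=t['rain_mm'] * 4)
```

filter rows where city in ['Oslo', 'Lagos', 'Perth', 'Lima']:
    city  rain_mm
2   Lima       66
3   Oslo        4
5  Lagos      145
6  Perth       71
8  Lagos      107
take 4 rows with smallest rain_mm:
    city  rain_mm
3   Oslo        4
2   Lima       66
6  Perth       71
8  Lagos      107
take 2 rows with smallest rain_mm:
   city  rain_mm
3  Oslo        4
2  Lima       66
add column rain_mm_x4 = t['rain_mm'] * 4:
   city  rain_mm  rain_mm_x4
3  Oslo        4          16
2  Lima       66         264
sort by rain_mm:
   city  rain_mm  rain_mm_x4
3  Oslo        4          16
2  Lima       66         264
Then the value at position 0, column 'rain_mm_x4': 16

16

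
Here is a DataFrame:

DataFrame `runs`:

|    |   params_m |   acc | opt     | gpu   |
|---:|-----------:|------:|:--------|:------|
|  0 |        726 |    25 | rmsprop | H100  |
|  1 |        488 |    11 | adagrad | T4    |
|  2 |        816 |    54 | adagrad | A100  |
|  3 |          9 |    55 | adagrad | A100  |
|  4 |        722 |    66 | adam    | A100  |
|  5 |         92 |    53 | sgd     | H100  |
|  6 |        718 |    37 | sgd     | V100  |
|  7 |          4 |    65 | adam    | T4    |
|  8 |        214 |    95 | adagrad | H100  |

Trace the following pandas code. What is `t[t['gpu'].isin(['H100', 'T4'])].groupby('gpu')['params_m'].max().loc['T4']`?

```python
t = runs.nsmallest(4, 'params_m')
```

take 4 rows with smallest params_m:
   params_m  acc      opt   gpu
7         4   65     adam    T4
3         9   55  adagrad  A100
5        92   53      sgd  H100
8       214   95  adagrad  H100
filter rows where gpu in ['H100', 'T4']:
   params_m  acc      opt   gpu
7         4   65     adam    T4
5        92   53      sgd  H100
8       214   95  adagrad  H100
group by gpu, max of params_m:
gpu
H100    214
T4        4
Name: params_m, dtype: int64

4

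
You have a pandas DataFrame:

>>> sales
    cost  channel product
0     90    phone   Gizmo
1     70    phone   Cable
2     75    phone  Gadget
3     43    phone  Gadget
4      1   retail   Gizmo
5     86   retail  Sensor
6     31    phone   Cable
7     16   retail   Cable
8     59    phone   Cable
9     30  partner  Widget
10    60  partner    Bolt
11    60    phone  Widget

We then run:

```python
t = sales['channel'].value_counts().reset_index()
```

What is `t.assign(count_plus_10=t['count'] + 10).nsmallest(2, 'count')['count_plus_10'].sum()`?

25

value_counts of channel:
channel
phone      7
retail     3
partner    2
Name: count, dtype: int64
reset_index():
   channel  count
0    phone      7
1   retail      3
2  partner      2
add column count_plus_10 = t['count'] + 10:
   channel  count  count_plus_10
0    phone      7             17
1   retail      3             13
2  partner      2             12
take 2 rows with smallest count:
   channel  count  count_plus_10
2  partner      2             12
1   retail      3             13
The sum of column 'count_plus_10' is 25.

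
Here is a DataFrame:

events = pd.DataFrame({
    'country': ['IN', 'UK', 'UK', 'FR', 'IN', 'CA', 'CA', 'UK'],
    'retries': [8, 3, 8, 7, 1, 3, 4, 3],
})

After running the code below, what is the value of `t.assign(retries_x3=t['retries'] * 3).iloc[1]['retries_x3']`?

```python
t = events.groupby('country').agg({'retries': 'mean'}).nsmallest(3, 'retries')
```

group by country, mean of retries:
          retries
country          
CA       3.500000
FR       7.000000
IN       4.500000
UK       4.666667
take 3 rows with smallest retries:
          retries
country          
CA       3.500000
IN       4.500000
UK       4.666667
add column retries_x3 = t['retries'] * 3:
          retries  retries_x3
country                      
CA       3.500000        10.5
IN       4.500000        13.5
UK       4.666667        14.0
Taking the value at position 1, column 'retries_x3' gives 13.5.

13.5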